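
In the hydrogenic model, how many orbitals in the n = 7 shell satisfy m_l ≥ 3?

The (l, m_l) pairs meeting m_l ≥ 3 give: l=3 → 1; l=4 → 2; l=5 → 3; l=6 → 4.
Total orbitals: 1 + 2 + 3 + 4 = 10.

10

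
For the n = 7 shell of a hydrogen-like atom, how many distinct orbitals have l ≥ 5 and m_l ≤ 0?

13

With n = 7 the allowed l are 0, 1, …, 6.
The (l, m_l) pairs meeting l ≥ 5 and m_l ≤ 0 give: l=5 → 6; l=6 → 7.
Total orbitals: 6 + 7 = 13.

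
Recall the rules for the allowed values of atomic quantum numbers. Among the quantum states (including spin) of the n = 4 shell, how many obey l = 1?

With n = 4 the allowed l are 0, 1, …, 3.
Contributions: l=1 → 3.
Orbitals: 3. Each orbital carries two spin states, so 3 × 2 = 6 states.

6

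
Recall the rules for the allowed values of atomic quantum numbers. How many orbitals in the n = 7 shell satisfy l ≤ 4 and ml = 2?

3

The n = 7 shell has l = 0 through 6; check each.
The (l, ml) pairs meeting l ≤ 4 and ml = 2 give: l=2 → 1; l=3 → 1; l=4 → 1.
Total orbitals: 1 + 1 + 1 = 3.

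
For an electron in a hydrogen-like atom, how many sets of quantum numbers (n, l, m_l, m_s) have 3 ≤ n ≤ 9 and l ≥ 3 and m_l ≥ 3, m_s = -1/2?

Treat each shell separately and count matching orbitals:
n=4 → 1; n=5 → 3; n=6 → 6; n=7 → 10; n=8 → 15; n=9 → 21.
Orbitals: 1 + 3 + 6 + 10 + 15 + 21 = 56. With m_s fixed to -1/2 there is one state per orbital, so 56 states.

56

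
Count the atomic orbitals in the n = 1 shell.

1

The n = 1 shell contains n² = 1² = 1 orbital.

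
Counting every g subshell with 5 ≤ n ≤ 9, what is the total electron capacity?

90

A g subshell (l = 4) exists for every n ≥ 5, so shells n = 5, 6, 7, 8, 9 each contribute one — 5 subshells.
Since each g subshell holds 2(2·4+1) = 18 electrons, the total is 5 × 18 = 90.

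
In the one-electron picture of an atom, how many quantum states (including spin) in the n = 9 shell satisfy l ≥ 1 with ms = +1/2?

80

The (l, ml) pairs meeting l ≥ 1 give: l=1 → 3; l=2 → 5; l=3 → 7; l=4 → 9; l=5 → 11; l=6 → 13; l=7 → 15; l=8 → 17.
Orbitals: 3 + 5 + 7 + 9 + 11 + 13 + 15 + 17 = 80. With ms fixed to a single value there is one state per orbital, giving 80 states.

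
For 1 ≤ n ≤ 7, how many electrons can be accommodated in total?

Total orbitals = 1² + 2² + 3² + 4² + 5² + 6² + 7² = 140. Doubling for spin gives 280 electrons.

280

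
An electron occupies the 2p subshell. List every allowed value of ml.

The 2p subshell has l = 1, and ml takes every integer from −l to +l. With l = 1 that gives the 3 values -1, 0, 1.

-1, 0, 1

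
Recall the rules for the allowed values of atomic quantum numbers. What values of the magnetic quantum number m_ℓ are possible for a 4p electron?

The 4p subshell has ℓ = 1, and m_ℓ takes every integer from −ℓ to +ℓ. With ℓ = 1 that gives the 3 values -1, 0, 1.

-1, 0, 1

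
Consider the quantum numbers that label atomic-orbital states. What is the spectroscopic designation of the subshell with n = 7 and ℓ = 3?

ℓ = 3 corresponds to the letter 'f', so the subshell is 7f.

7f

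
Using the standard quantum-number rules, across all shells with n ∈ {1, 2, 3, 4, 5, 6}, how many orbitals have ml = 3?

6

Go shell by shell, enumerating (l, ml) with ml = 3:
n=4 → 1; n=5 → 2; n=6 → 3.
Total orbitals: 1 + 2 + 3 = 6.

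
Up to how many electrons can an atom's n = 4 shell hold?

A shell holds 2n² electrons: 2 × 4² = 2 × 16 = 32.

32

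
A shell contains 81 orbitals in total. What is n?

n = 9

n² = 81 ⇒ n = 9.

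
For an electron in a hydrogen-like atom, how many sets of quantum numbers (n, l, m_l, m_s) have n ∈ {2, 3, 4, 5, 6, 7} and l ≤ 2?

Go shell by shell, enumerating (l, m_l) with l ≤ 2:
n=2 → 4; n=3 → 9; n=4 → 9; n=5 → 9; n=6 → 9; n=7 → 9.
Orbitals: 4 + 9 + 9 + 9 + 9 + 9 = 49. Including both spin states (m_s = ±1/2) gives 2 × 49 = 98 states.

98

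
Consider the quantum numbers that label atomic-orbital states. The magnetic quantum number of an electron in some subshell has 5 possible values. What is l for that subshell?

l = 2

ml ranges over 2l+1 integers, so 2l+1 = 5 ⇒ l = 2.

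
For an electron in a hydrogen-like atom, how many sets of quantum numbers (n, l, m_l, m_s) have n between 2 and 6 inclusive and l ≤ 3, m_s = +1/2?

61

Go shell by shell, enumerating (l, m_l) with l ≤ 3:
n=2 → 4; n=3 → 9; n=4 → 16; n=5 → 16; n=6 → 16.
Orbitals: 4 + 9 + 16 + 16 + 16 = 61. With m_s fixed to +1/2 there is one state per orbital, so 61 states.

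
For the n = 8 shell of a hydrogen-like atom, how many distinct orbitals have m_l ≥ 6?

Go through l = 0, …, 7 (the values permitted for n = 8).
Orbitals with m_l ≥ 6, by l: l=6 → 1; l=7 → 2.
Total orbitals: 1 + 2 = 3.

3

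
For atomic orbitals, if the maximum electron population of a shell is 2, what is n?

n = 1

2n² = 2 ⇒ n² = 1 ⇒ n = 1.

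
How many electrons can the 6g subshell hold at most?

A subshell with l = 4 has 2l+1 = 9 orbitals, each holding 2 electrons (spin ±1/2), so 9 × 2 = 18.

18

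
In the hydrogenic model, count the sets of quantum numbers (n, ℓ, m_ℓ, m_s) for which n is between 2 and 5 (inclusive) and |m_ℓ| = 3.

Count contributing orbitals for each principal shell:
n=4 → 2; n=5 → 4.
Orbitals: 2 + 4 = 6. Including both spin states (m_s = ±1/2) gives 2 × 6 = 12 states.

12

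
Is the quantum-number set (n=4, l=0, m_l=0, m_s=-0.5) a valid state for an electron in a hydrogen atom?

n = 4 is a positive integer. l = 0 satisfies 0 ≤ l ≤ n−1 = 3. m_l = 0 lies in the range −l … +l (here 0). m_s = -1/2 is one of ±1/2.
All four constraints are satisfied.

Yes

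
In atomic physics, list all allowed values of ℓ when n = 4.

ℓ is an integer with 0 ≤ ℓ ≤ n−1, so for n = 4: ℓ = 0, 1, 2, 3.

0, 1, 2, 3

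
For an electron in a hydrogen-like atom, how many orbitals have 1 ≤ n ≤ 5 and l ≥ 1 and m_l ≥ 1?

20

Per-shell orbital counts meeting the constraint:
n=2 → 1; n=3 → 3; n=4 → 6; n=5 → 10.
Total orbitals: 1 + 3 + 6 + 10 = 20.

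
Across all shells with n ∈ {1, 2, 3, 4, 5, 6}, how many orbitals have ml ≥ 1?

35

For each n in the range, tally the orbitals obeying ml ≥ 1:
n=2 → 1; n=3 → 3; n=4 → 6; n=5 → 10; n=6 → 15.
Total orbitals: 1 + 3 + 6 + 10 + 15 = 35.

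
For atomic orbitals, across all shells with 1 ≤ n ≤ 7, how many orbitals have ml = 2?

15

Go shell by shell, enumerating (l, ml) with ml = 2:
n=3 → 1; n=4 → 2; n=5 → 3; n=6 → 4; n=7 → 5.
Total orbitals: 1 + 2 + 3 + 4 + 5 = 15.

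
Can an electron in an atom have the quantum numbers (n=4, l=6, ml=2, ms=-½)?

No

The orbital quantum number must satisfy 0 ≤ l ≤ n−1. With n = 4 the allowed l values are 0, 1, 2, 3, so l = 6 is out of range.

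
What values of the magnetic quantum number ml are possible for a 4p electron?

-1, 0, 1

The 4p subshell has l = 1, and ml takes every integer from −l to +l. With l = 1 that gives the 3 values -1, 0, 1.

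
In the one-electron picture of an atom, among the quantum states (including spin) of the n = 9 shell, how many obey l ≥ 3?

With n = 9 the allowed l are 0, 1, …, 8.
Contributions: l=3 → 7; l=4 → 9; l=5 → 11; l=6 → 13; l=7 → 15; l=8 → 17.
Orbitals: 7 + 9 + 11 + 13 + 15 + 17 = 72. Each orbital carries two spin states, so 72 × 2 = 144 states.

144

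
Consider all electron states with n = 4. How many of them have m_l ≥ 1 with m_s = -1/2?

Orbitals with m_l ≥ 1, by l: l=1 → 1; l=2 → 2; l=3 → 3.
Orbitals: 1 + 2 + 3 = 6. With m_s fixed to a single value there is one state per orbital, giving 6 states.

6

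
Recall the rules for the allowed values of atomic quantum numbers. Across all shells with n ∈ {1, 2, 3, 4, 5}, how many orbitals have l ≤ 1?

Go shell by shell, enumerating (l, ml) with l ≤ 1:
n=1 → 1; n=2 → 4; n=3 → 4; n=4 → 4; n=5 → 4.
Total orbitals: 1 + 4 + 4 + 4 + 4 = 17.

17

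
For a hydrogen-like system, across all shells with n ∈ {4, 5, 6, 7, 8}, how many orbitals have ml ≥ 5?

10

For each n in the range, tally the orbitals obeying ml ≥ 5:
n=6 → 1; n=7 → 3; n=8 → 6.
Total orbitals: 1 + 3 + 6 = 10.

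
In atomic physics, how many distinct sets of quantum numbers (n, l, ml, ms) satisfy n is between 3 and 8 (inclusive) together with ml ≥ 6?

Count contributing orbitals for each principal shell:
n=7 → 1; n=8 → 3.
Orbitals: 1 + 3 = 4. Including both spin states (ms = ±1/2) gives 2 × 4 = 8 states.

8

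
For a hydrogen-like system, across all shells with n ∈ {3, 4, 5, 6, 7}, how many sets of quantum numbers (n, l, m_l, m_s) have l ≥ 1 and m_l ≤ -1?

Per-shell orbital counts meeting the constraint:
n=3 → 3; n=4 → 6; n=5 → 10; n=6 → 15; n=7 → 21.
Orbitals: 3 + 6 + 10 + 15 + 21 = 55. Including both spin states (m_s = ±1/2) gives 2 × 55 = 110 states.

110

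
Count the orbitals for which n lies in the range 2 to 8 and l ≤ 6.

188

Count contributing orbitals for each principal shell:
n=2 → 4; n=3 → 9; n=4 → 16; n=5 → 25; n=6 → 36; n=7 → 49; n=8 → 49.
Total orbitals: 4 + 9 + 16 + 25 + 36 + 49 + 49 = 188.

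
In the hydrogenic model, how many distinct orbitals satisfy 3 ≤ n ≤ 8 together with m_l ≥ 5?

Per-shell orbital counts meeting the constraint:
n=6 → 1; n=7 → 3; n=8 → 6.
Total orbitals: 1 + 3 + 6 = 10.

10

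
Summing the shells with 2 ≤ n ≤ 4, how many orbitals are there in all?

Shell n has n² orbitals: 2²=4 + 3²=9 + 4²=16 = 29 orbitals.

29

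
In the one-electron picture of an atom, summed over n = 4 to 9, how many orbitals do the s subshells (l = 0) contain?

6

An s subshell (l = 0) exists for every n ≥ 1, so shells n = 4, 5, 6, 7, 8, 9 each contribute one — 6 subshells.
Since each s subshell has 2·0+1 = 1 orbital, the total is 6 × 1 = 6.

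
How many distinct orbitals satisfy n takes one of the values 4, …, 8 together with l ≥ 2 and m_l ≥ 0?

Count contributing orbitals for each principal shell:
n=4 → 7; n=5 → 12; n=6 → 18; n=7 → 25; n=8 → 33.
Total orbitals: 7 + 12 + 18 + 25 + 33 = 95.

95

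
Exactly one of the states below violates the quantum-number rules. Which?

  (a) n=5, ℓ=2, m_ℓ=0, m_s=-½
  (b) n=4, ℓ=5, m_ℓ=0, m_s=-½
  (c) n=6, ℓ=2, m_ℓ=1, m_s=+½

(b) has ℓ = 5 ≥ n = 4, violating 0 ≤ ℓ ≤ n−1.
The remaining sets (a), (c) satisfy all four rules.

(b)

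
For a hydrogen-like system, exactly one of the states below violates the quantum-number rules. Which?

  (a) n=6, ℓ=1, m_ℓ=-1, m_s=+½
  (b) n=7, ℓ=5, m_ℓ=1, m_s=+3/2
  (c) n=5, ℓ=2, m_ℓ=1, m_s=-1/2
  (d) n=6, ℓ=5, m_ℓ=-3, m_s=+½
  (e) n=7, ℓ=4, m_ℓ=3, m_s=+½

(b)

(b) has m_s = +3/2, but an electron's spin must be ±1/2.
The remaining sets (a), (c), (d), (e) satisfy all four rules.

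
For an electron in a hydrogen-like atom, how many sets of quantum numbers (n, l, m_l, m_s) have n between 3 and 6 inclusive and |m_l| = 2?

For each n in the range, tally the orbitals obeying |m_l| = 2:
n=3 → 2; n=4 → 4; n=5 → 6; n=6 → 8.
Orbitals: 2 + 4 + 6 + 8 = 20. Including both spin states (m_s = ±1/2) gives 2 × 20 = 40 states.

40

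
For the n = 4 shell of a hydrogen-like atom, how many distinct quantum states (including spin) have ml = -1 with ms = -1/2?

The n = 4 shell has l = 0 through 3; check each.
Orbitals with ml = -1, by l: l=1 → 1; l=2 → 1; l=3 → 1.
Orbitals: 1 + 1 + 1 = 3. With ms fixed to a single value there is one state per orbital, giving 3 states.

3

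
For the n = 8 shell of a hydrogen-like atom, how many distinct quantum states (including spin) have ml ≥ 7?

The n = 8 shell has l = 0 through 7; check each.
Per l-value: l=7 → 1.
Orbitals: 1. Each orbital carries two spin states, so 1 × 2 = 2 states.

2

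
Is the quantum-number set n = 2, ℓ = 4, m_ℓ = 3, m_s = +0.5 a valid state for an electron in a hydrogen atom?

Not allowed

The orbital quantum number must satisfy 0 ≤ ℓ ≤ n−1. With n = 2 the allowed ℓ values are 0, 1, so ℓ = 4 is out of range.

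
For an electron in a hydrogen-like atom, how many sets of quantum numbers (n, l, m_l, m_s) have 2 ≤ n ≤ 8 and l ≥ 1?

Work shell by shell — for each n, count the (l, m_l) pairs that satisfy l ≥ 1:
n=2 → 3; n=3 → 8; n=4 → 15; n=5 → 24; n=6 → 35; n=7 → 48; n=8 → 63.
Orbitals: 3 + 8 + 15 + 24 + 35 + 48 + 63 = 196. Including both spin states (m_s = ±1/2) gives 2 × 196 = 392 states.

392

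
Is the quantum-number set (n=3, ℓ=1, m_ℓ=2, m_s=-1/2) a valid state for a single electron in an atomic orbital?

Invalid

The magnetic quantum number must satisfy −ℓ ≤ m_ℓ ≤ ℓ. With ℓ = 1, m_ℓ can only be -1, 0, 1, so m_ℓ = 2 is forbidden.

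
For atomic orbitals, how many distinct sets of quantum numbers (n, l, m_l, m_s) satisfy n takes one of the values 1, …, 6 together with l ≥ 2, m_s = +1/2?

Treat each shell separately and count matching orbitals:
n=3 → 5; n=4 → 12; n=5 → 21; n=6 → 32.
Orbitals: 5 + 12 + 21 + 32 = 70. With m_s fixed to +1/2 there is one state per orbital, so 70 states.

70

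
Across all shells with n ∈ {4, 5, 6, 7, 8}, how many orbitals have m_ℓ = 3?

15

Treat each shell separately and count matching orbitals:
n=4 → 1; n=5 → 2; n=6 → 3; n=7 → 4; n=8 → 5.
Total orbitals: 1 + 2 + 3 + 4 + 5 = 15.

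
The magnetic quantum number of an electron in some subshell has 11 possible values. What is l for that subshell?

ml ranges over 2l+1 integers, so 2l+1 = 11 ⇒ l = 5.

l = 5 (h)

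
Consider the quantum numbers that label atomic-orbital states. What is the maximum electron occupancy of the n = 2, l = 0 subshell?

2

A subshell with l = 0 has 2l+1 = 1 orbital, each holding 2 electrons (spin ±1/2), so 1 × 2 = 2.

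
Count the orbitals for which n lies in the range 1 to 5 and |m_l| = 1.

20

Count contributing orbitals for each principal shell:
n=2 → 2; n=3 → 4; n=4 → 6; n=5 → 8.
Total orbitals: 2 + 4 + 6 + 8 = 20.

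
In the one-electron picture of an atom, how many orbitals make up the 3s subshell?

1

A subshell has 2l+1 orbitals; with l = 0, that's 1.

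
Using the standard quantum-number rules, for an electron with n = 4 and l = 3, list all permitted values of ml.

ml takes every integer from −l to +l. With l = 3 that gives the 7 values -3, -2, -1, 0, 1, 2, 3.

-3, -2, -1, 0, 1, 2, 3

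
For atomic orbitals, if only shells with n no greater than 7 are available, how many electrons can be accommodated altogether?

280

Total orbitals = 1² + 2² + 3² + 4² + 5² + 6² + 7² = 140. Doubling for spin gives 280 electrons.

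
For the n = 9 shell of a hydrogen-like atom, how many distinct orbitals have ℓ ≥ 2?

Contributions: ℓ=2 → 5; ℓ=3 → 7; ℓ=4 → 9; ℓ=5 → 11; ℓ=6 → 13; ℓ=7 → 15; ℓ=8 → 17.
Total orbitals: 5 + 7 + 9 + 11 + 13 + 15 + 17 = 77.

77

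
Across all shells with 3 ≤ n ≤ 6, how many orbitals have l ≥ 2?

Treat each shell separately and count matching orbitals:
n=3 → 5; n=4 → 12; n=5 → 21; n=6 → 32.
Total orbitals: 5 + 12 + 21 + 32 = 70.

70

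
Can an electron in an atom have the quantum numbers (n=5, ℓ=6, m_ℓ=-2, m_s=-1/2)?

No

The orbital quantum number must satisfy 0 ≤ ℓ ≤ n−1. With n = 5 the allowed ℓ values are 0, 1, 2, 3, 4, so ℓ = 6 is out of range.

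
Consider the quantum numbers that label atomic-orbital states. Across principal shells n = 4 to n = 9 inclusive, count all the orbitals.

Shell n has n² orbitals: 4²=16 + 5²=25 + 6²=36 + 7²=49 + 8²=64 + 9²=81 = 271 orbitals.

271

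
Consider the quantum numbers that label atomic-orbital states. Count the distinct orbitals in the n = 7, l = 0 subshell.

1

A subshell has 2l+1 orbitals; with l = 0, that's 1.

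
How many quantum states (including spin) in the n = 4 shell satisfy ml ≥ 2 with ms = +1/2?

3

The n = 4 shell has l = 0 through 3; check each.
Orbitals with ml ≥ 2, by l: l=2 → 1; l=3 → 2.
Orbitals: 1 + 2 = 3. With ms fixed to a single value there is one state per orbital, giving 3 states.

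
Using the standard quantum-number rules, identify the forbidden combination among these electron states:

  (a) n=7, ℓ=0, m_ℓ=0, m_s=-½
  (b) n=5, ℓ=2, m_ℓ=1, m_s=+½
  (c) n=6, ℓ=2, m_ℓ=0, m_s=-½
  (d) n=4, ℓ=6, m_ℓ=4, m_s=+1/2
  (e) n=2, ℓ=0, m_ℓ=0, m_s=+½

(d) has ℓ = 6 ≥ n = 4, violating 0 ≤ ℓ ≤ n−1.
The remaining sets (a), (b), (c), (e) satisfy all four rules.

(d)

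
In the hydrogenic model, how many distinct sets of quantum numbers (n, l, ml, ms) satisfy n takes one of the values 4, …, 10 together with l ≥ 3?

Work shell by shell — for each n, count the (l, ml) pairs that satisfy l ≥ 3:
n=4 → 7; n=5 → 16; n=6 → 27; n=7 → 40; n=8 → 55; n=9 → 72; n=10 → 91.
Orbitals: 7 + 16 + 27 + 40 + 55 + 72 + 91 = 308. Including both spin states (ms = ±1/2) gives 2 × 308 = 616 states.

616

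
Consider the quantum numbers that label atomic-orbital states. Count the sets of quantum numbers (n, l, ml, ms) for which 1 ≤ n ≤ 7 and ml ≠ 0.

For each n in the range, tally the orbitals obeying ml ≠ 0:
n=2 → 2; n=3 → 6; n=4 → 12; n=5 → 20; n=6 → 30; n=7 → 42.
Orbitals: 2 + 6 + 12 + 20 + 30 + 42 = 112. Including both spin states (ms = ±1/2) gives 2 × 112 = 224 states.

224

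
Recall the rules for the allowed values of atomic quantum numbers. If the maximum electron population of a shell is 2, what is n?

n = 1

2n² = 2 ⇒ n² = 1 ⇒ n = 1.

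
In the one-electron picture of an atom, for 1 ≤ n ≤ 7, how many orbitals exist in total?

140

Total orbitals = 1² + 2² + 3² + 4² + 5² + 6² + 7² = 140.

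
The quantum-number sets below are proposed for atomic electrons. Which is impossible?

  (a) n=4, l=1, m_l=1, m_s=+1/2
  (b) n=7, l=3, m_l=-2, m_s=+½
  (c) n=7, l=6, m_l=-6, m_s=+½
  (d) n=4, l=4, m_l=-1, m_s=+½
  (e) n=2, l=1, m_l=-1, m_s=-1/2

(d) has l = 4 ≥ n = 4, violating 0 ≤ l ≤ n−1.
The remaining sets (a), (b), (c), (e) satisfy all four rules.

(d)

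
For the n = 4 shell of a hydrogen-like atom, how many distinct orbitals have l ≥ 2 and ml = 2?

For n = 4, l ranges over 0 … 3.
The (l, ml) pairs meeting l ≥ 2 and ml = 2 give: l=2 → 1; l=3 → 1.
Total orbitals: 1 + 1 = 2.

2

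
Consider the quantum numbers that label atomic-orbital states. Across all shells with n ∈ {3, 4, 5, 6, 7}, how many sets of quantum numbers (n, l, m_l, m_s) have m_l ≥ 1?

Count contributing orbitals for each principal shell:
n=3 → 3; n=4 → 6; n=5 → 10; n=6 → 15; n=7 → 21.
Orbitals: 3 + 6 + 10 + 15 + 21 = 55. Including both spin states (m_s = ±1/2) gives 2 × 55 = 110 states.

110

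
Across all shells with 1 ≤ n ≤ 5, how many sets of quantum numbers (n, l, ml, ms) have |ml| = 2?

24

Treat each shell separately and count matching orbitals:
n=3 → 2; n=4 → 4; n=5 → 6.
Orbitals: 2 + 4 + 6 = 12. Including both spin states (ms = ±1/2) gives 2 × 12 = 24 states.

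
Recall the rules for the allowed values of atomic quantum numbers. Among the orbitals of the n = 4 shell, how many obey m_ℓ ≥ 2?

With n = 4 the allowed ℓ are 0, 1, …, 3.
Contributions: ℓ=2 → 1; ℓ=3 → 2.
Total orbitals: 1 + 2 = 3.

3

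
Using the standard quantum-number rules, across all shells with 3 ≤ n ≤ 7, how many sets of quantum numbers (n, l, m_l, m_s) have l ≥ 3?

Count contributing orbitals for each principal shell:
n=4 → 7; n=5 → 16; n=6 → 27; n=7 → 40.
Orbitals: 7 + 16 + 27 + 40 = 90. Including both spin states (m_s = ±1/2) gives 2 × 90 = 180 states.

180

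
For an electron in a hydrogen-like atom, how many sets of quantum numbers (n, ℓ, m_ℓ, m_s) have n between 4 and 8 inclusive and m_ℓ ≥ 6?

8

Count contributing orbitals for each principal shell:
n=7 → 1; n=8 → 3.
Orbitals: 1 + 3 = 4. Including both spin states (m_s = ±1/2) gives 2 × 4 = 8 states.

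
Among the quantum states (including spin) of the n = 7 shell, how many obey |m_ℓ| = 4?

12

The (ℓ, m_ℓ) pairs meeting |m_ℓ| = 4 give: ℓ=4 → 2; ℓ=5 → 2; ℓ=6 → 2.
Orbitals: 2 + 2 + 2 = 6. Each orbital carries two spin states, so 6 × 2 = 12 states.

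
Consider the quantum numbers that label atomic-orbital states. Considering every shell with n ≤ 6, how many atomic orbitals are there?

Total orbitals = 1² + 2² + 3² + 4² + 5² + 6² = 91.

91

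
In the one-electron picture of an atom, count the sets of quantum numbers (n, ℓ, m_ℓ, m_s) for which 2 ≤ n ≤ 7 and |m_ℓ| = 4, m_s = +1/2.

Treat each shell separately and count matching orbitals:
n=5 → 2; n=6 → 4; n=7 → 6.
Orbitals: 2 + 4 + 6 = 12. With m_s fixed to +1/2 there is one state per orbital, so 12 states.

12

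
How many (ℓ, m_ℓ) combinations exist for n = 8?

64

The n = 8 shell contains n² = 8² = 64 orbitals.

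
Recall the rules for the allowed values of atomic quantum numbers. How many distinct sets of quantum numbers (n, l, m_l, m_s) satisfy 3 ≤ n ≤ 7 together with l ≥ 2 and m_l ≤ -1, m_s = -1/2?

Go shell by shell, enumerating (l, m_l) with l ≥ 2 and m_l ≤ -1:
n=3 → 2; n=4 → 5; n=5 → 9; n=6 → 14; n=7 → 20.
Orbitals: 2 + 5 + 9 + 14 + 20 = 50. With m_s fixed to -1/2 there is one state per orbital, so 50 states.

50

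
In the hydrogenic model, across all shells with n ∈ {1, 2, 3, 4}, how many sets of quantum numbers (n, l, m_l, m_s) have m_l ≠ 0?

Per-shell orbital counts meeting the constraint:
n=2 → 2; n=3 → 6; n=4 → 12.
Orbitals: 2 + 6 + 12 = 20. Including both spin states (m_s = ±1/2) gives 2 × 20 = 40 states.

40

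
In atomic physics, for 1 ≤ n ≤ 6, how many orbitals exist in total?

91

Total orbitals = 1² + 2² + 3² + 4² + 5² + 6² = 91.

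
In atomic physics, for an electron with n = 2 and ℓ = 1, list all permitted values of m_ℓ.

-1, 0, 1

m_ℓ takes every integer from −ℓ to +ℓ. With ℓ = 1 that gives the 3 values -1, 0, 1.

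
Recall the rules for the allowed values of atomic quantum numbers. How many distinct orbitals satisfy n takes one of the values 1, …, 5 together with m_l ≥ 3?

Treat each shell separately and count matching orbitals:
n=4 → 1; n=5 → 3.
Total orbitals: 1 + 3 = 4.

4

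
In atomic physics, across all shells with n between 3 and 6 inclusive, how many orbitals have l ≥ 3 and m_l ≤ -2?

Go shell by shell, enumerating (l, m_l) with l ≥ 3 and m_l ≤ -2:
n=4 → 2; n=5 → 5; n=6 → 9.
Total orbitals: 2 + 5 + 9 = 16.

16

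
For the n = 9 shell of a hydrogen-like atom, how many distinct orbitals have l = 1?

Contributions: l=1 → 3.
Total orbitals: 3.

3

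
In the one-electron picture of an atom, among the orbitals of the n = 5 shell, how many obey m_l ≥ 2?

Go through l = 0, …, 4 (the values permitted for n = 5).
Per l-value: l=2 → 1; l=3 → 2; l=4 → 3.
Total orbitals: 1 + 2 + 3 = 6.

6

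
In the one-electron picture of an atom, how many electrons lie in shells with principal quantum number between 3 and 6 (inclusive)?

Shell n has n² orbitals: 3²=9 + 4²=16 + 5²=25 + 6²=36 = 86 orbitals.
Two spin states per orbital: 2 × 86 = 172 electrons.

172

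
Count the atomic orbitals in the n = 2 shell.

4

The n = 2 shell contains n² = 2² = 4 orbitals.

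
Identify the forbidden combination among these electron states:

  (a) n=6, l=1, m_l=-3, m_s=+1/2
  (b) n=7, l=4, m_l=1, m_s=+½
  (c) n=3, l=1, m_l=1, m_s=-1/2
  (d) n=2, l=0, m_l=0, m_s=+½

(a) has |m_l| = 3 > l = 1, violating −l ≤ m_l ≤ l.
The remaining sets (b), (c), (d) satisfy all four rules.

(a)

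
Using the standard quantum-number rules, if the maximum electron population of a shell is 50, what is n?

2n² = 50 ⇒ n² = 25 ⇒ n = 5.

n = 5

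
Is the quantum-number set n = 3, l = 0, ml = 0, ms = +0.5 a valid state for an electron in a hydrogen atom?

Yes

n = 3 is a positive integer. l = 0 satisfies 0 ≤ l ≤ n−1 = 2. ml = 0 lies in the range −l … +l (here 0). ms = +1/2 is one of ±1/2.
All four constraints are satisfied.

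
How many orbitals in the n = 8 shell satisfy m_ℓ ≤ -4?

The n = 8 shell has ℓ = 0 through 7; check each.
Per ℓ-value: ℓ=4 → 1; ℓ=5 → 2; ℓ=6 → 3; ℓ=7 → 4.
Total orbitals: 1 + 2 + 3 + 4 = 10.

10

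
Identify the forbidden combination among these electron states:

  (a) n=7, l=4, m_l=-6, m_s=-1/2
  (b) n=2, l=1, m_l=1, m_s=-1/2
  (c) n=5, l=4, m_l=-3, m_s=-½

(a) has |m_l| = 6 > l = 4, violating −l ≤ m_l ≤ l.
The remaining sets (b), (c) satisfy all four rules.

(a)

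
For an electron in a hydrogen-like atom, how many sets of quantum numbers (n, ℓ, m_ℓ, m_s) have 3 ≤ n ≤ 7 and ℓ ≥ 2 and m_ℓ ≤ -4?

Work shell by shell — for each n, count the (ℓ, m_ℓ) pairs that satisfy ℓ ≥ 2 and m_ℓ ≤ -4:
n=5 → 1; n=6 → 3; n=7 → 6.
Orbitals: 1 + 3 + 6 = 10. Including both spin states (m_s = ±1/2) gives 2 × 10 = 20 states.

20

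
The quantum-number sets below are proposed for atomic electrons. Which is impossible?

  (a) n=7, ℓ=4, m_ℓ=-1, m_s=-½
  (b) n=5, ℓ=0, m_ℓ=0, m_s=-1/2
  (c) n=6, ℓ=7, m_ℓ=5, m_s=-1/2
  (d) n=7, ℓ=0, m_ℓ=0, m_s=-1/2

(c)

(c) has ℓ = 7 ≥ n = 6, violating 0 ≤ ℓ ≤ n−1.
The remaining sets (a), (b), (d) satisfy all four rules.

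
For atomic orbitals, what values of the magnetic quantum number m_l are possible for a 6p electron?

The 6p subshell has l = 1, and m_l takes every integer from −l to +l. With l = 1 that gives the 3 values -1, 0, 1.

-1, 0, 1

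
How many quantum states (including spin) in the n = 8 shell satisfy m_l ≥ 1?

56

The n = 8 shell has l = 0 through 7; check each.
The (l, m_l) pairs meeting m_l ≥ 1 give: l=1 → 1; l=2 → 2; l=3 → 3; l=4 → 4; l=5 → 5; l=6 → 6; l=7 → 7.
Orbitals: 1 + 2 + 3 + 4 + 5 + 6 + 7 = 28. Each orbital carries two spin states, so 28 × 2 = 56 states.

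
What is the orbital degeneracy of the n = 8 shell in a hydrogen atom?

64

The n = 8 shell contains n² = 8² = 64 orbitals.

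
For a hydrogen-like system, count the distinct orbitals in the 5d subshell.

5

A subshell has 2l+1 orbitals; with l = 2, that's 5.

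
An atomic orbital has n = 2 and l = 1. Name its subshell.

2p

l = 1 corresponds to the letter 'p', so the subshell is 2p.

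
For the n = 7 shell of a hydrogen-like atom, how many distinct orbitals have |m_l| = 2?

With n = 7 the allowed l are 0, 1, …, 6.
The (l, m_l) pairs meeting |m_l| = 2 give: l=2 → 2; l=3 → 2; l=4 → 2; l=5 → 2; l=6 → 2.
Total orbitals: 2 + 2 + 2 + 2 + 2 = 10.

10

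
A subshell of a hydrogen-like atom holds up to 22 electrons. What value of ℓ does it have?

ℓ = 5 (h)

2(2ℓ+1) = 22 ⇒ 2ℓ+1 = 11 ⇒ ℓ = 5.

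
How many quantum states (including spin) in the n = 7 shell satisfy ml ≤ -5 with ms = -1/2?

3

With n = 7 the allowed l are 0, 1, …, 6.
Contributions: l=5 → 1; l=6 → 2.
Orbitals: 1 + 2 = 3. With ms fixed to a single value there is one state per orbital, giving 3 states.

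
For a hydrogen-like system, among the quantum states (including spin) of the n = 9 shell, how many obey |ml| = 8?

4

With n = 9 the allowed l are 0, 1, …, 8.
Orbitals with |ml| = 8, by l: l=8 → 2.
Orbitals: 2. Each orbital carries two spin states, so 2 × 2 = 4 states.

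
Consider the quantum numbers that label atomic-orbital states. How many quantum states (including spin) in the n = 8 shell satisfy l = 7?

Orbitals with l = 7, by l: l=7 → 15.
Orbitals: 15. Each orbital carries two spin states, so 15 × 2 = 30 states.

30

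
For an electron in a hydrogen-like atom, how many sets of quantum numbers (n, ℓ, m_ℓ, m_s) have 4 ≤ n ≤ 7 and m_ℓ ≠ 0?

208

Treat each shell separately and count matching orbitals:
n=4 → 12; n=5 → 20; n=6 → 30; n=7 → 42.
Orbitals: 12 + 20 + 30 + 42 = 104. Including both spin states (m_s = ±1/2) gives 2 × 104 = 208 states.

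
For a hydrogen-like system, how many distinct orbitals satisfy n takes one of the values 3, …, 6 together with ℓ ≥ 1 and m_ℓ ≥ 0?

Treat each shell separately and count matching orbitals:
n=3 → 5; n=4 → 9; n=5 → 14; n=6 → 20.
Total orbitals: 5 + 9 + 14 + 20 = 48.

48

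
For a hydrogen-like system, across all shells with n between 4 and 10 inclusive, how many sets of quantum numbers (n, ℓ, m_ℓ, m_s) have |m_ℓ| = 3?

Work shell by shell — for each n, count the (ℓ, m_ℓ) pairs that satisfy |m_ℓ| = 3:
n=4 → 2; n=5 → 4; n=6 → 6; n=7 → 8; n=8 → 10; n=9 → 12; n=10 → 14.
Orbitals: 2 + 4 + 6 + 8 + 10 + 12 + 14 = 56. Including both spin states (m_s = ±1/2) gives 2 × 56 = 112 states.

112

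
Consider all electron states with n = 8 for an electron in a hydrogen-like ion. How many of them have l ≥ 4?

96

The n = 8 shell has l = 0 through 7; check each.
Per l-value: l=4 → 9; l=5 → 11; l=6 → 13; l=7 → 15.
Orbitals: 9 + 11 + 13 + 15 = 48. Each orbital carries two spin states, so 48 × 2 = 96 states.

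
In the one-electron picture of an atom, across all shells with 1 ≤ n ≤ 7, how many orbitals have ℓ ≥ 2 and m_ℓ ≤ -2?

35

For each n in the range, tally the orbitals obeying ℓ ≥ 2 and m_ℓ ≤ -2:
n=3 → 1; n=4 → 3; n=5 → 6; n=6 → 10; n=7 → 15.
Total orbitals: 1 + 3 + 6 + 10 + 15 = 35.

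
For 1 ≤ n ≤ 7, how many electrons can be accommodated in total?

280

Total orbitals = 1² + 2² + 3² + 4² + 5² + 6² + 7² = 140. Doubling for spin gives 280 electrons.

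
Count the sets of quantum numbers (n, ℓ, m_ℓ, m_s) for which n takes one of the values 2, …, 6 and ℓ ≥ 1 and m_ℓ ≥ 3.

For each n in the range, tally the orbitals obeying ℓ ≥ 1 and m_ℓ ≥ 3:
n=4 → 1; n=5 → 3; n=6 → 6.
Orbitals: 1 + 3 + 6 = 10. Including both spin states (m_s = ±1/2) gives 2 × 10 = 20 states.

20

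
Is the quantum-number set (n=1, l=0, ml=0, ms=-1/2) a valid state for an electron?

n = 1 is a positive integer. l = 0 satisfies 0 ≤ l ≤ n−1 = 0. ml = 0 lies in the range −l … +l (here 0). ms = -1/2 is one of ±1/2.
All four constraints are satisfied.

Yes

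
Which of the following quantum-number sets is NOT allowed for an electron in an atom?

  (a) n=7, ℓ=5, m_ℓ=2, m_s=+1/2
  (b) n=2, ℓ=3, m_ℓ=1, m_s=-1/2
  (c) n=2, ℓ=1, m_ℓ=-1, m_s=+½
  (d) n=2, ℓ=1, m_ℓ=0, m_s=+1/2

(b) has ℓ = 3 ≥ n = 2, violating 0 ≤ ℓ ≤ n−1.
The remaining sets (a), (c), (d) satisfy all four rules.

(b)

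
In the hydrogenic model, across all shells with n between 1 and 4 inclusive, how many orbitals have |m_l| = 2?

6

Per-shell orbital counts meeting the constraint:
n=3 → 2; n=4 → 4.
Total orbitals: 2 + 4 = 6.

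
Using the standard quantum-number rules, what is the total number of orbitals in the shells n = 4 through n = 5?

Shell n has n² orbitals: 4²=16 + 5²=25 = 41 orbitals.

41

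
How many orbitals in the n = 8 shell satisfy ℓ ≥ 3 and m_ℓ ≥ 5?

6

Contributions: ℓ=5 → 1; ℓ=6 → 2; ℓ=7 → 3.
Total orbitals: 1 + 2 + 3 = 6.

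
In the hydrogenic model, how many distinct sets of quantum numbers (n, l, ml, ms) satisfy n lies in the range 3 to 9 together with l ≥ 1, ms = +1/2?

273

Work shell by shell — for each n, count the (l, ml) pairs that satisfy l ≥ 1:
n=3 → 8; n=4 → 15; n=5 → 24; n=6 → 35; n=7 → 48; n=8 → 63; n=9 → 80.
Orbitals: 8 + 15 + 24 + 35 + 48 + 63 + 80 = 273. With ms fixed to +1/2 there is one state per orbital, so 273 states.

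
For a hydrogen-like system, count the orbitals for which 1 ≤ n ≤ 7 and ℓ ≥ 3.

90

Count contributing orbitals for each principal shell:
n=4 → 7; n=5 → 16; n=6 → 27; n=7 → 40.
Total orbitals: 7 + 16 + 27 + 40 = 90.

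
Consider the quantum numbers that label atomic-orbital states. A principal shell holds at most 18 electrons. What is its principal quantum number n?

2n² = 18 ⇒ n² = 9 ⇒ n = 3.

n = 3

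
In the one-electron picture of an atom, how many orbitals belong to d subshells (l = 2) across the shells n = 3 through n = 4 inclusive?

A d subshell (l = 2) exists for every n ≥ 3, so shells n = 3, 4 each contribute one — 2 subshells.
Since each d subshell has 2·2+1 = 5 orbitals, the total is 2 × 5 = 10.

10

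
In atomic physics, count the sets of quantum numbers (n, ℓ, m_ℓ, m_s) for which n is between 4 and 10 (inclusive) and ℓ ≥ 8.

Treat each shell separately and count matching orbitals:
n=9 → 17; n=10 → 36.
Orbitals: 17 + 36 = 53. Including both spin states (m_s = ±1/2) gives 2 × 53 = 106 states.

106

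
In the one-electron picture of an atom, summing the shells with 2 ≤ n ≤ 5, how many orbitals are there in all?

Shell n has n² orbitals: 2²=4 + 3²=9 + 4²=16 + 5²=25 = 54 orbitals.

54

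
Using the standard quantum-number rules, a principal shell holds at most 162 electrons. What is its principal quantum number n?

n = 9

2n² = 162 ⇒ n² = 81 ⇒ n = 9.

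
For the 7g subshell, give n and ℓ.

n = 7, ℓ = 4

The leading integer gives n = 7; the letter 'g' means ℓ = 4.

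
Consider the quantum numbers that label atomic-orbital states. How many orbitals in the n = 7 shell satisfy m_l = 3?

For n = 7, l ranges over 0 … 6.
The (l, m_l) pairs meeting m_l = 3 give: l=3 → 1; l=4 → 1; l=5 → 1; l=6 → 1.
Total orbitals: 1 + 1 + 1 + 1 = 4.

4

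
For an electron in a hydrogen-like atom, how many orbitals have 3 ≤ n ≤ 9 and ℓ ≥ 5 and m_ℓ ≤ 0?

Per-shell orbital counts meeting the constraint:
n=6 → 6; n=7 → 13; n=8 → 21; n=9 → 30.
Total orbitals: 6 + 13 + 21 + 30 = 70.

70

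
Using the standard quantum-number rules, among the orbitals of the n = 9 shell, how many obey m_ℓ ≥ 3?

With n = 9 the allowed ℓ are 0, 1, …, 8.
Per ℓ-value: ℓ=3 → 1; ℓ=4 → 2; ℓ=5 → 3; ℓ=6 → 4; ℓ=7 → 5; ℓ=8 → 6.
Total orbitals: 1 + 2 + 3 + 4 + 5 + 6 = 21.

21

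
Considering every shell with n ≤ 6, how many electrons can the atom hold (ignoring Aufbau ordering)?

Total orbitals = 1² + 2² + 3² + 4² + 5² + 6² = 91. Doubling for spin gives 182 electrons.

182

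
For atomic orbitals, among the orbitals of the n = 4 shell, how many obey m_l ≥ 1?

Per l-value: l=1 → 1; l=2 → 2; l=3 → 3.
Total orbitals: 1 + 2 + 3 = 6.

6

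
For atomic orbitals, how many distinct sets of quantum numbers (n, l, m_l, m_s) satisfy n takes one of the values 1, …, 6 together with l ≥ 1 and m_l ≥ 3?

Treat each shell separately and count matching orbitals:
n=4 → 1; n=5 → 3; n=6 → 6.
Orbitals: 1 + 3 + 6 = 10. Including both spin states (m_s = ±1/2) gives 2 × 10 = 20 states.

20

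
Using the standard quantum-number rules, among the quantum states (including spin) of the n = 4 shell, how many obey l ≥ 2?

The n = 4 shell has l = 0 through 3; check each.
The (l, m_l) pairs meeting l ≥ 2 give: l=2 → 5; l=3 → 7.
Orbitals: 5 + 7 = 12. Each orbital carries two spin states, so 12 × 2 = 24 states.

24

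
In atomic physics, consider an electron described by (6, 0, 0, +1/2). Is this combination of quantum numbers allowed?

Allowed

n = 6 is a positive integer. l = 0 satisfies 0 ≤ l ≤ n−1 = 5. ml = 0 lies in the range −l … +l (here 0). ms = +1/2 is one of ±1/2.
All four constraints are satisfied.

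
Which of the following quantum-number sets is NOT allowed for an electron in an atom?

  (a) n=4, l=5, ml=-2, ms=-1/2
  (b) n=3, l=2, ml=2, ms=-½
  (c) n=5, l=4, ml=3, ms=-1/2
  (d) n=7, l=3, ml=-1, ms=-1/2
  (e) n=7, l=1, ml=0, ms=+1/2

(a) has l = 5 ≥ n = 4, violating 0 ≤ l ≤ n−1.
The remaining sets (b), (c), (d), (e) satisfy all four rules.

(a)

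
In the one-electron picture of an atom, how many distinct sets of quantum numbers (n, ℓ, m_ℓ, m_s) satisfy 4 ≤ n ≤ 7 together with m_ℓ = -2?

For each n in the range, tally the orbitals obeying m_ℓ = -2:
n=4 → 2; n=5 → 3; n=6 → 4; n=7 → 5.
Orbitals: 2 + 3 + 4 + 5 = 14. Including both spin states (m_s = ±1/2) gives 2 × 14 = 28 states.

28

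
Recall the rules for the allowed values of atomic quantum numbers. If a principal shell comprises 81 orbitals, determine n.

n = 9

n² = 81 ⇒ n = 9.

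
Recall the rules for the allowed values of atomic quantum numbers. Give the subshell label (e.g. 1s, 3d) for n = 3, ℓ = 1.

3p

ℓ = 1 corresponds to the letter 'p', so the subshell is 3p.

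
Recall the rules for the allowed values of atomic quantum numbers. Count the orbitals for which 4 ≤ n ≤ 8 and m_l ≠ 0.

Go shell by shell, enumerating (l, m_l) with m_l ≠ 0:
n=4 → 12; n=5 → 20; n=6 → 30; n=7 → 42; n=8 → 56.
Total orbitals: 12 + 20 + 30 + 42 + 56 = 160.

160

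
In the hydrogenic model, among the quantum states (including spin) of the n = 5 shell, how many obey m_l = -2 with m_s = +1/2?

For n = 5, l ranges over 0 … 4.
Contributions: l=2 → 1; l=3 → 1; l=4 → 1.
Orbitals: 1 + 1 + 1 = 3. With m_s fixed to a single value there is one state per orbital, giving 3 states.

3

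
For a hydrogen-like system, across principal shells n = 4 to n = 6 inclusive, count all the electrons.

Shell n has n² orbitals: 4²=16 + 5²=25 + 6²=36 = 77 orbitals.
Two spin states per orbital: 2 × 77 = 154 electrons.

154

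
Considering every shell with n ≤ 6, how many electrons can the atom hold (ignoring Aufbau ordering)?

182

Total orbitals = 1² + 2² + 3² + 4² + 5² + 6² = 91. Doubling for spin gives 182 electrons.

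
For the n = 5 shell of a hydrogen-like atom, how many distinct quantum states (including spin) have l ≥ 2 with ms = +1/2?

21

Go through l = 0, …, 4 (the values permitted for n = 5).
Orbitals with l ≥ 2, by l: l=2 → 5; l=3 → 7; l=4 → 9.
Orbitals: 5 + 7 + 9 = 21. With ms fixed to a single value there is one state per orbital, giving 21 states.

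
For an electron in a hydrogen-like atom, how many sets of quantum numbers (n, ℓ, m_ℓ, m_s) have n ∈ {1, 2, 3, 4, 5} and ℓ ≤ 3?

92

Go shell by shell, enumerating (ℓ, m_ℓ) with ℓ ≤ 3:
n=1 → 1; n=2 → 4; n=3 → 9; n=4 → 16; n=5 → 16.
Orbitals: 1 + 4 + 9 + 16 + 16 = 46. Including both spin states (m_s = ±1/2) gives 2 × 46 = 92 states.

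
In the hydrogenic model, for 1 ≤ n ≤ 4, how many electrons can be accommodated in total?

60

Total orbitals = 1² + 2² + 3² + 4² = 30. Doubling for spin gives 60 electrons.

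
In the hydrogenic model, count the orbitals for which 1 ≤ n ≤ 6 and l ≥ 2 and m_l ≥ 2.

20

Work shell by shell — for each n, count the (l, m_l) pairs that satisfy l ≥ 2 and m_l ≥ 2:
n=3 → 1; n=4 → 3; n=5 → 6; n=6 → 10.
Total orbitals: 1 + 3 + 6 + 10 = 20.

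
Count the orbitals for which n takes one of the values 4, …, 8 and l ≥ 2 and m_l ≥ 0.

For each n in the range, tally the orbitals obeying l ≥ 2 and m_l ≥ 0:
n=4 → 7; n=5 → 12; n=6 → 18; n=7 → 25; n=8 → 33.
Total orbitals: 7 + 12 + 18 + 25 + 33 = 95.

95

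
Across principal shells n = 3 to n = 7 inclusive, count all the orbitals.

135

Shell n has n² orbitals: 3²=9 + 4²=16 + 5²=25 + 6²=36 + 7²=49 = 135 orbitals.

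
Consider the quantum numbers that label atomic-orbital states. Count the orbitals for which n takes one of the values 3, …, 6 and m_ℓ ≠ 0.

68

Work shell by shell — for each n, count the (ℓ, m_ℓ) pairs that satisfy m_ℓ ≠ 0:
n=3 → 6; n=4 → 12; n=5 → 20; n=6 → 30.
Total orbitals: 6 + 12 + 20 + 30 = 68.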